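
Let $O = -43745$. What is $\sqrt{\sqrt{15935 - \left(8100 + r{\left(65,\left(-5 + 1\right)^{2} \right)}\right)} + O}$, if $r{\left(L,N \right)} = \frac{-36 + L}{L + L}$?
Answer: $\frac{\sqrt{-739290500 + 390 \sqrt{14711970}}}{130} \approx 208.94 i$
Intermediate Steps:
$r{\left(L,N \right)} = \frac{-36 + L}{2 L}$
$\sqrt{\sqrt{15935 - \left(8100 + r{\left(65,\left(-5 + 1\right)^{2} \right)}\right)} + O} = \sqrt{\sqrt{15935 - \left(8100 + \frac{-36 + 65}{2 \cdot 65}\right)} - 43745} = \sqrt{\sqrt{15935 - \left(8100 + \frac{1}{2} \cdot \frac{1}{65} \cdot 29\right)} - 43745} = \sqrt{\sqrt{15935 - \frac{1053029}{130}} - 43745} = \sqrt{\sqrt{\frac{1018521}{130}} - 43745} = \sqrt{\frac{3 \sqrt{14711970}}{130} - 43745} = \sqrt{-43745 + \frac{3 \sqrt{14711970}}{130}}$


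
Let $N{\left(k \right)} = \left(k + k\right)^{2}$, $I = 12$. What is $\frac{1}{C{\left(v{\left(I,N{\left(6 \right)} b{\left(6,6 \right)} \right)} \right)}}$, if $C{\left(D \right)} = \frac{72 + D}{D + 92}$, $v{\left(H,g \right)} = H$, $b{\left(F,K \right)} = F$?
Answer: $\frac{26}{21} \approx 1.2381$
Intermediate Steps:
$N{\left(k \right)} = 4 k^{2}$ ($N{\left(k \right)} = \left(2 k\right)^{2} = 4 k^{2}$)
$C{\left(D \right)} = \frac{72 + D}{92 + D}$
$\frac{1}{C{\left(v{\left(I,N{\left(6 \right)} b{\left(6,6 \right)} \right)} \right)}} = \frac{1}{\frac{1}{92 + 12} \left(72 + 12\right)} = \frac{1}{\frac{1}{104} \cdot 84} = \frac{1}{\frac{21}{26}} = \frac{26}{21}$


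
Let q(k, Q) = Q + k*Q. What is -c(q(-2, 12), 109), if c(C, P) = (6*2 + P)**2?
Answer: -14641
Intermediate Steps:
q(k, Q) = Q + Q*k
c(C, P) = (12 + P)**2
-c(q(-2, 12), 109) = -(12 + 109)**2 = -1*121**2 = -1*14641 = -14641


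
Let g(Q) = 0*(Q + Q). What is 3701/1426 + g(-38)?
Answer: 3701/1426 ≈ 2.5954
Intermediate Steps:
g(Q) = 0 (g(Q) = 0*(2*Q) = 0)
3701/1426 + g(-38) = 3701/1426 + 0 = 3701/1426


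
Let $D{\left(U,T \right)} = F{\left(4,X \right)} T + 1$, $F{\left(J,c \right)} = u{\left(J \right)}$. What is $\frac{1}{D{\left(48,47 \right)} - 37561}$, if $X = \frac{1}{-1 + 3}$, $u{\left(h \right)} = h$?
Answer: $- \frac{1}{37372} \approx -2.6758 \cdot 10^{-5}$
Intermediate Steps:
$X = \frac{1}{2} \approx 0.5$
$F{\left(J,c \right)} = J$
$D{\left(U,T \right)} = 1 + 4 T$ ($D{\left(U,T \right)} = 4 T + 1 = 1 + 4 T$)
$\frac{1}{D{\left(48,47 \right)} - 37561} = \frac{1}{\left(1 + 4 \cdot 47\right) - 37561} = \frac{1}{\left(1 + 188\right) - 37561} = \frac{1}{189 - 37561} = \frac{1}{-37372} = - \frac{1}{37372}$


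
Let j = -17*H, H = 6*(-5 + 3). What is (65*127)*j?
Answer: 1684020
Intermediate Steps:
H = -12 (H = 6*(-2) = -12)
j = 204 (j = -17*(-12) = 204)
(65*127)*j = (65*127)*204 = 8255*204 = 1684020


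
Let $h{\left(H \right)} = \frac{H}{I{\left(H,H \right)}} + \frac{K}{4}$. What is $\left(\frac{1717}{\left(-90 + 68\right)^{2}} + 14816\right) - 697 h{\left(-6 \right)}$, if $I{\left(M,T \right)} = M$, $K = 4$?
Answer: $\frac{6497965}{484} \approx 13426.0$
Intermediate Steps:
$h{\left(H \right)} = 2$ ($h{\left(H \right)} = \frac{H}{H} + \frac{4}{4} = 1 + 4 \cdot \frac{1}{4} = 1 + 1 = 2$)
$\left(\frac{1717}{\left(-90 + 68\right)^{2}} + 14816\right) - 697 h{\left(-6 \right)} = \left(\frac{1717}{\left(-90 + 68\right)^{2}} + 14816\right) - 1394 = \left(\frac{1717}{\left(-22\right)^{2}} + 14816\right) - 1394 = \left(\frac{1717}{484} + 14816\right) - 1394 = \frac{7172661}{484} - 1394 = \frac{6497965}{484}$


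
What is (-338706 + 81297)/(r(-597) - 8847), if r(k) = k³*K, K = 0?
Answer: 28601/983 ≈ 29.096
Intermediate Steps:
r(k) = 0 (r(k) = k³*0 = 0)
(-338706 + 81297)/(r(-597) - 8847) = (-338706 + 81297)/(0 - 8847) = -257409/(-8847) = -257409*(-1/8847) = 28601/983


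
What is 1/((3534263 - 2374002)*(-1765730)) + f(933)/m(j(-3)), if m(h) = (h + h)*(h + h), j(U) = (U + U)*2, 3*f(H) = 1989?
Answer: 226382195935969/196675934930880 ≈ 1.1510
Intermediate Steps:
f(H) = 663 (f(H) = (⅓)*1989 = 663)
j(U) = 4*U (j(U) = (2*U)*2 = 4*U)
m(h) = 4*h² (m(h) = (2*h)*(2*h) = 4*h²)
1/((3534263 - 2374002)*(-1765730)) + f(933)/m(j(-3)) = 1/((3534263 - 2374002)*(-1765730)) + 663/((4*(4*(-3))²)) = -1/1765730/1160261 + 663/((4*(-12)²)) = (1/1160261)*(-1/1765730) + 663/((4*144)) = -1/2048707655530 + 663/576 = -1/2048707655530 + 663*(1/576) = -1/2048707655530 + 221/192 = 226382195935969/196675934930880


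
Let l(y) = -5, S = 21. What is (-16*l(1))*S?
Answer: 1680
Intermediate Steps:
(-16*l(1))*S = -16*(-5)*21 = 80*21 = 1680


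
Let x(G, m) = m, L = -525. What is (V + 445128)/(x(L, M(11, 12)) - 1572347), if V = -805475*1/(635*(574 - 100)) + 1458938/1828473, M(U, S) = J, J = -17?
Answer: -16331739378927167/57690254061371352 ≈ -0.28309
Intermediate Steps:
M(U, S) = -17
V = -68910902737/36690139218 (V = -805475/(474*635) + 1458938*(1/1828473) = -805475/300990 + 1458938/1828473 = -805475*1/300990 + 1458938/1828473 = -161095/60198 + 1458938/1828473 = -68910902737/36690139218 ≈ -1.8782)
(V + 445128)/(x(L, M(11, 12)) - 1572347) = (-68910902737/36690139218 + 445128)/(-17 - 1572347) = (16331739378927167/36690139218)/(-1572364) = (16331739378927167/36690139218)*(-1/1572364) = -16331739378927167/57690254061371352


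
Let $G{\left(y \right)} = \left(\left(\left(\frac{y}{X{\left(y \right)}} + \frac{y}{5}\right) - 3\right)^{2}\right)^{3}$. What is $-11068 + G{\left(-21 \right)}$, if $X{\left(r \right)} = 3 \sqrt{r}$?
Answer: $\frac{16203573197}{421875} - \frac{103033352 i \sqrt{21}}{3125} \approx 38409.0 - 1.5109 \cdot 10^{5} i$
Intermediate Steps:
$G{\left(y \right)} = \left(-3 + \frac{\sqrt{y}}{3} + \frac{y}{5}\right)^{6}$ ($G{\left(y \right)} = \left(\left(\left(\frac{y}{3 \sqrt{y}} + \frac{y}{5}\right) - 3\right)^{2}\right)^{3} = \left(\left(\left(y \frac{1}{3 \sqrt{y}} + y \frac{1}{5}\right) - 3\right)^{2}\right)^{3} = \left(\left(\left(\frac{\sqrt{y}}{3} + \frac{y}{5}\right) - 3\right)^{2}\right)^{3} = \left(\left(-3 + \frac{\sqrt{y}}{3} + \frac{y}{5}\right)^{2}\right)^{3} = \left(-3 + \frac{\sqrt{y}}{3} + \frac{y}{5}\right)^{6}$)
$-11068 + G{\left(-21 \right)} = -11068 + \frac{\left(- 45 \sqrt{-21} + 3 \left(-21\right)^{\frac{3}{2}} + 5 \left(-21\right)\right)^{6}}{11390625 \left(-9261\right)} = -11068 + \frac{1}{11390625} \left(- \frac{1}{9261}\right) \left(- 45 i \sqrt{21} + 3 \left(- 21 i \sqrt{21}\right) - 105\right)^{6} = -11068 + \frac{1}{11390625} \left(- \frac{1}{9261}\right) \left(- 45 i \sqrt{21} - 63 i \sqrt{21} - 105\right)^{6} = -11068 + \frac{1}{11390625} \left(- \frac{1}{9261}\right) \left(-105 - 108 i \sqrt{21}\right)^{6} = -11068 - \frac{\left(-105 - 108 i \sqrt{21}\right)^{6}}{105488578125}$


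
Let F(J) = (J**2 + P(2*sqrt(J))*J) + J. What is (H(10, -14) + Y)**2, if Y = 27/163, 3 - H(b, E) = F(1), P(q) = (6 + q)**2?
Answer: 104898564/26569 ≈ 3948.2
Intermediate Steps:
F(J) = J + J**2 + J*(6 + 2*sqrt(J))**2 (F(J) = (J**2 + (6 + 2*sqrt(J))**2*J) + J = (J**2 + J*(6 + 2*sqrt(J))**2) + J = J + J**2 + J*(6 + 2*sqrt(J))**2)
H(b, E) = -63 (H(b, E) = 3 - (1 + 1 + 4*(3 + sqrt(1))**2) = 3 - (1 + 1 + 4*(3 + 1)**2) = 3 - (1 + 1 + 4*4**2) = 3 - (1 + 1 + 4*16) = 3 - (1 + 1 + 64) = 3 - 66 = -63)
Y = 27/163 (Y = 27*(1/163) = 27/163 ≈ 0.16564)
(H(10, -14) + Y)**2 = (-63 + 27/163)**2 = (-10242/163)**2 = 104898564/26569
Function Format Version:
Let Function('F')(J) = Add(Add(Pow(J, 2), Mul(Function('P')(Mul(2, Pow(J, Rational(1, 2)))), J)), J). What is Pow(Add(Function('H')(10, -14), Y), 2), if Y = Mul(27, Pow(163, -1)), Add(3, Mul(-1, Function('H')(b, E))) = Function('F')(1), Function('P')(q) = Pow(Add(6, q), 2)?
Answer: Rational(104898564, 26569) ≈ 3948.2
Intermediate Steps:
Function('F')(J) = Add(J, Pow(J, 2), Mul(J, Pow(Add(6, Mul(2, Pow(J, Rational(1, 2)))), 2))) (Function('F')(J) = Add(Add(Pow(J, 2), Mul(Pow(Add(6, Mul(2, Pow(J, Rational(1, 2)))), 2), J)), J) = Add(Add(Pow(J, 2), Mul(J, Pow(Add(6, Mul(2, Pow(J, Rational(1, 2)))), 2))), J) = Add(J, Pow(J, 2), Mul(J, Pow(Add(6, Mul(2, Pow(J, Rational(1, 2)))), 2))))
Function('H')(b, E) = -63 (Function('H')(b, E) = Add(3, Mul(-1, Mul(1, Add(1, 1, Mul(4, Pow(Add(3, Pow(1, Rational(1, 2))), 2)))))) = Add(3, Mul(-1, Mul(1, Add(1, 1, Mul(4, Pow(Add(3, 1), 2)))))) = Add(3, Mul(-1, Mul(1, Add(1, 1, Mul(4, Pow(4, 2)))))) = Add(3, Mul(-1, Mul(1, Add(1, 1, Mul(4, 16))))) = Add(3, Mul(-1, Mul(1, Add(1, 1, 64)))) = Add(3, Mul(-1, Mul(1, 66))) = Add(3, Mul(-1, 66)) = Add(3, -66) = -63)
Y = Rational(27, 163) (Y = Mul(27, Rational(1, 163)) = Rational(27, 163) ≈ 0.16564)
Pow(Add(Function('H')(10, -14), Y), 2) = Pow(Add(-63, Rational(27, 163)), 2) = Pow(Rational(-10242, 163), 2) = Rational(104898564, 26569)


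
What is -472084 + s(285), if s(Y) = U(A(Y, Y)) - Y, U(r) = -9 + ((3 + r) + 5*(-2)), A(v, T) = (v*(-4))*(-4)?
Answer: -467825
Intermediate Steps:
A(v, T) = 16*v (A(v, T) = -4*v*(-4) = 16*v)
U(r) = -16 + r (U(r) = -9 + ((3 + r) - 10) = -9 + (-7 + r) = -16 + r)
s(Y) = -16 + 15*Y (s(Y) = (-16 + 16*Y) - Y = -16 + 15*Y)
-472084 + s(285) = -472084 + (-16 + 15*285) = -472084 + (-16 + 4275) = -472084 + 4259 = -467825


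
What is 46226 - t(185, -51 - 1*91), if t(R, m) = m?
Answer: 46368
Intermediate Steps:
46226 - t(185, -51 - 1*91) = 46226 - (-51 - 1*91) = 46226 - (-51 - 91) = 46226 - 1*(-142) = 46226 + 142 = 46368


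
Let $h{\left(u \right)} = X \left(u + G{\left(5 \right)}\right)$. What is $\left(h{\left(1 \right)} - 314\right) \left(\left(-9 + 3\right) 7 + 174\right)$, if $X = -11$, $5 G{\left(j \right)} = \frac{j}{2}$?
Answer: $-43626$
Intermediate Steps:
$G{\left(j \right)} = \frac{j}{10}$ ($G{\left(j \right)} = \frac{j \frac{1}{2}}{5} = \frac{\frac{1}{2} j}{5} = \frac{j}{10}$)
$h{\left(u \right)} = - \frac{11}{2} - 11 u$ ($h{\left(u \right)} = - 11 \left(u + \frac{1}{10} \cdot 5\right) = - 11 \left(u + \frac{1}{2}\right) = - 11 \left(\frac{1}{2} + u\right) = - \frac{11}{2} - 11 u$)
$\left(h{\left(1 \right)} - 314\right) \left(\left(-9 + 3\right) 7 + 174\right) = \left(\left(- \frac{11}{2} - 11\right) - 314\right) \left(\left(-9 + 3\right) 7 + 174\right) = \left(\left(- \frac{11}{2} - 11\right) - 314\right) \left(\left(-6\right) 7 + 174\right) = \left(- \frac{33}{2} - 314\right) \left(-42 + 174\right) = \left(- \frac{661}{2}\right) 132 = -43626$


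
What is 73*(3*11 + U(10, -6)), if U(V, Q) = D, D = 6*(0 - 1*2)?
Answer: 1533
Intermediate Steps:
D = -12 (D = 6*(0 - 2) = 6*(-2) = -12)
U(V, Q) = -12
73*(3*11 + U(10, -6)) = 73*(3*11 - 12) = 73*(33 - 12) = 73*21 = 1533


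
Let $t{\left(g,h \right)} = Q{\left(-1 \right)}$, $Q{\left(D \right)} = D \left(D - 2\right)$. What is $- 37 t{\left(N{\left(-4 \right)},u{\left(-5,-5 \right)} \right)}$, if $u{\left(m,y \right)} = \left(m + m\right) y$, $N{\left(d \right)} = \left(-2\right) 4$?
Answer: $-111$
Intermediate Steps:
$N{\left(d \right)} = -8$
$Q{\left(D \right)} = D \left(-2 + D\right)$
$u{\left(m,y \right)} = 2 m y$
$t{\left(g,h \right)} = 3$ ($t{\left(g,h \right)} = - (-2 - 1) = \left(-1\right) \left(-3\right) = 3$)
$- 37 t{\left(N{\left(-4 \right)},u{\left(-5,-5 \right)} \right)} = \left(-37\right) 3 = -111$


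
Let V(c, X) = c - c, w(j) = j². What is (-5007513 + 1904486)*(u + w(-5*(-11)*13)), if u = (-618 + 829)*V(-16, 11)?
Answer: -1586344978075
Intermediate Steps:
V(c, X) = 0
u = 0 (u = (-618 + 829)*0 = 211*0 = 0)
(-5007513 + 1904486)*(u + w(-5*(-11)*13)) = (-5007513 + 1904486)*(0 + (-5*(-11)*13)²) = -3103027*(0 + (55*13)²) = -3103027*(0 + 715²) = -3103027*(0 + 511225) = -3103027*511225 = -1586344978075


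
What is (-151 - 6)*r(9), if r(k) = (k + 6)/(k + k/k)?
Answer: -471/2 ≈ -235.50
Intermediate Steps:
r(k) = (6 + k)/(1 + k) (r(k) = (6 + k)/(k + 1) = (6 + k)/(1 + k))
(-151 - 6)*r(9) = (-151 - 6)*((6 + 9)/(1 + 9)) = -157*15/10 = -157*3/2 = -471/2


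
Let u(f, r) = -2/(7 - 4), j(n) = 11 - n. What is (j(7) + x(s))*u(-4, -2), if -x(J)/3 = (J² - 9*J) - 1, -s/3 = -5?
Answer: 526/3 ≈ 175.33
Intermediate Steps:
s = 15 (s = -3*(-5) = 15)
x(J) = 3 - 3*J² + 27*J (x(J) = -3*((J² - 9*J) - 1) = -3*(-1 + J² - 9*J) = 3 - 3*J² + 27*J)
u(f, r) = -⅔ (u(f, r) = -2/3 = -2*⅓ = -⅔)
(j(7) + x(s))*u(-4, -2) = ((11 - 1*7) + (3 - 3*15² + 27*15))*(-⅔) = ((11 - 7) + (3 - 3*225 + 405))*(-⅔) = (4 + (3 - 675 + 405))*(-⅔) = (4 - 267)*(-⅔) = -263*(-⅔) = 526/3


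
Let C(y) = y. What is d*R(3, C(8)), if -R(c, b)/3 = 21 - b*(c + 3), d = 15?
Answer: 1215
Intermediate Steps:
R(c, b) = -63 + 3*b*(3 + c) (R(c, b) = -3*(21 - b*(c + 3)) = -3*(21 - b*(3 + c)) = -63 + 3*b*(3 + c))
d*R(3, C(8)) = 15*(-63 + 9*8 + 3*8*3) = 15*(-63 + 72 + 72) = 15*81 = 1215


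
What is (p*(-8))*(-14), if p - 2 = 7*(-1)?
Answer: -560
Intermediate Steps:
p = -5 (p = 2 + 7*(-1) = 2 - 7 = -5)
(p*(-8))*(-14) = -5*(-8)*(-14) = 40*(-14) = -560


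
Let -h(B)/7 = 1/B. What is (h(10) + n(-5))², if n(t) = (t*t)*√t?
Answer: (-7 + 250*I*√5)²/100 ≈ -3124.5 - 78.262*I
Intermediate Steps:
h(B) = -7/B
n(t) = t^(5/2) (n(t) = t²*√t = t^(5/2))
(h(10) + n(-5))² = (-7/10 + (-5)^(5/2))² = (-7*⅒ + 25*I*√5)² = (-7/10 + 25*I*√5)²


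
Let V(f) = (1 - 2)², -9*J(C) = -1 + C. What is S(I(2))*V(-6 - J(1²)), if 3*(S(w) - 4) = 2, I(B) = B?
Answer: 14/3 ≈ 4.6667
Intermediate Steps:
J(C) = ⅑ - C/9 (J(C) = -(-1 + C)/9 = ⅑ - C/9)
S(w) = 14/3 (S(w) = 4 + (⅓)*2 = 4 + ⅔ = 14/3)
V(f) = 1 (V(f) = (-1)² = 1)
S(I(2))*V(-6 - J(1²)) = (14/3)*1 = 14/3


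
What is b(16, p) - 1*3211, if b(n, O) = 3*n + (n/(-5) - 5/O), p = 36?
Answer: -569941/180 ≈ -3166.3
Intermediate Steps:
b(n, O) = -5/O + 14*n/5 (b(n, O) = 3*n + (n*(-⅕) - 5/O) = 3*n + (-n/5 - 5/O) = 3*n + (-5/O - n/5) = -5/O + 14*n/5)
b(16, p) - 1*3211 = (-5/36 + (14/5)*16) - 1*3211 = (-5*1/36 + 224/5) - 3211 = (-5/36 + 224/5) - 3211 = 8039/180 - 3211 = -569941/180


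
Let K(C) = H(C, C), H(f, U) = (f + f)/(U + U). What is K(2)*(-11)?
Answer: -11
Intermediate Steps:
H(f, U) = f/U (H(f, U) = (2*f)/((2*U)) = (2*f)*(1/(2*U)) = f/U)
K(C) = 1 (K(C) = C/C = 1)
K(2)*(-11) = 1*(-11) = -11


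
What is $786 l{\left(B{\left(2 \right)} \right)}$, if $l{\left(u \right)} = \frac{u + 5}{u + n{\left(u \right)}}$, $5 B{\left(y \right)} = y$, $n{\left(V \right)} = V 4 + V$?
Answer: $\frac{3537}{2} \approx 1768.5$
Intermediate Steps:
$n{\left(V \right)} = 5 V$ ($n{\left(V \right)} = 4 V + V = 5 V$)
$B{\left(y \right)} = \frac{y}{5}$
$l{\left(u \right)} = \frac{5 + u}{6 u}$ ($l{\left(u \right)} = \frac{u + 5}{u + 5 u} = \frac{5 + u}{6 u}$)
$786 l{\left(B{\left(2 \right)} \right)} = 786 \frac{5 + \frac{1}{5} \cdot 2}{6 \cdot \frac{1}{5} \cdot 2} = 786 \frac{5 + \frac{2}{5}}{6 \cdot \frac{2}{5}} = 786 \cdot \frac{1}{6} \cdot \frac{5}{2} \cdot \frac{27}{5} = 786 \cdot \frac{9}{4} = \frac{3537}{2}$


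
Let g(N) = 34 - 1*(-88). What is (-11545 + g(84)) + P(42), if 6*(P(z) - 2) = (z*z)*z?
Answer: 927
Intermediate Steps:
g(N) = 122 (g(N) = 34 + 88 = 122)
P(z) = 2 + z³/6 (P(z) = 2 + ((z*z)*z)/6 = 2 + (z²*z)/6 = 2 + z³/6)
(-11545 + g(84)) + P(42) = (-11545 + 122) + (2 + (⅙)*42³) = -11423 + (2 + (⅙)*74088) = -11423 + (2 + 12348) = -11423 + 12350 = 927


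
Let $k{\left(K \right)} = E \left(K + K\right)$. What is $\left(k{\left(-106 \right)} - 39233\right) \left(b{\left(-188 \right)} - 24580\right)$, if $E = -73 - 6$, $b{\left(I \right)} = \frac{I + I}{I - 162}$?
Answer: $\frac{19343000064}{35} \approx 5.5266 \cdot 10^{8}$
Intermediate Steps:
$b{\left(I \right)} = \frac{2 I}{-162 + I}$
$E = -79$ ($E = -73 - 6 = -79$)
$k{\left(K \right)} = - 158 K$ ($k{\left(K \right)} = - 79 \left(K + K\right) = - 79 \cdot 2 K = - 158 K$)
$\left(k{\left(-106 \right)} - 39233\right) \left(b{\left(-188 \right)} - 24580\right) = \left(\left(-158\right) \left(-106\right) - 39233\right) \left(2 \left(-188\right) \frac{1}{-162 - 188} - 24580\right) = \left(16748 - 39233\right) \left(2 \left(-188\right) \frac{1}{-350} - 24580\right) = - 22485 \left(2 \left(-188\right) \left(- \frac{1}{350}\right) - 24580\right) = - 22485 \left(\frac{188}{175} - 24580\right) = \left(-22485\right) \left(- \frac{4301312}{175}\right) = \frac{19343000064}{35}$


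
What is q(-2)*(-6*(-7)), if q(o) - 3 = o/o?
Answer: 168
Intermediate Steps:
q(o) = 4 (q(o) = 3 + o/o = 3 + 1 = 4)
q(-2)*(-6*(-7)) = 4*(-6*(-7)) = 4*42 = 168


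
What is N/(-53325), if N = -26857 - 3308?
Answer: 2011/3555 ≈ 0.56568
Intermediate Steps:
N = -30165
N/(-53325) = -30165/(-53325) = -30165*(-1/53325) = 2011/3555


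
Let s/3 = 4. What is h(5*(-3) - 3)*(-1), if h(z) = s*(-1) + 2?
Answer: 10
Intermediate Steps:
s = 12 (s = 3*4 = 12)
h(z) = -10 (h(z) = 12*(-1) + 2 = -12 + 2 = -10)
h(5*(-3) - 3)*(-1) = -10*(-1) = 10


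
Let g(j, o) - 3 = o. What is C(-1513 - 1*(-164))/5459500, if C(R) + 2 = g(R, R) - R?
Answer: 1/5459500 ≈ 1.8317e-7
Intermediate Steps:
g(j, o) = 3 + o
C(R) = 1 (C(R) = -2 + ((3 + R) - R) = -2 + 3 = 1)
C(-1513 - 1*(-164))/5459500 = 1/5459500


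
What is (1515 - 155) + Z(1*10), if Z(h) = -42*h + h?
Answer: 950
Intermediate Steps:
Z(h) = -41*h
(1515 - 155) + Z(1*10) = (1515 - 155) - 41*10 = 1360 - 41*10 = 1360 - 410 = 950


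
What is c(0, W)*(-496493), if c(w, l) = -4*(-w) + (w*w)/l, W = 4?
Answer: 0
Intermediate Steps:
c(w, l) = 4*w + w²/l (c(w, l) = -(-4)*w + w²/l = 4*w + w²/l)
c(0, W)*(-496493) = (0*(0 + 4*4)/4)*(-496493) = (0*(¼)*(0 + 16))*(-496493) = (0*(¼)*16)*(-496493) = 0*(-496493) = 0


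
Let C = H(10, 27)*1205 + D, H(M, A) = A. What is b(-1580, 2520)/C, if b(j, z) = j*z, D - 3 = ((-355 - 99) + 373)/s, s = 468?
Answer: -69014400/563989 ≈ -122.37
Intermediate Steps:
D = 147/52 (D = 3 + ((-355 - 99) + 373)/468 = 3 + (-454 + 373)*(1/468) = 3 - 81*1/468 = 3 - 9/52 = 147/52 ≈ 2.8269)
C = 1691967/52 (C = 27*1205 + 147/52 = 32535 + 147/52 = 1691967/52 ≈ 32538.)
b(-1580, 2520)/C = (-1580*2520)/(1691967/52) = -3981600*52/1691967 = -69014400/563989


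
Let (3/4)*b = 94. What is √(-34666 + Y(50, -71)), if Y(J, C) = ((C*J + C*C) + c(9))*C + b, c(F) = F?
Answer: I*√1269366/3 ≈ 375.55*I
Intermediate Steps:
b = 376/3 (b = (4/3)*94 = 376/3 ≈ 125.33)
Y(J, C) = 376/3 + C*(9 + C² + C*J) (Y(J, C) = ((C*J + C*C) + 9)*C + 376/3 = ((C*J + C²) + 9)*C + 376/3 = ((C² + C*J) + 9)*C + 376/3 = (9 + C² + C*J)*C + 376/3 = C*(9 + C² + C*J) + 376/3 = 376/3 + C*(9 + C² + C*J))
√(-34666 + Y(50, -71)) = √(-34666 + (376/3 + (-71)³ + 9*(-71) + 50*(-71)²)) = √(-34666 + (376/3 - 357911 - 639 + 50*5041)) = √(-34666 + (376/3 - 357911 - 639 + 252050)) = √(-34666 - 319124/3) = √(-423122/3) = I*√1269366/3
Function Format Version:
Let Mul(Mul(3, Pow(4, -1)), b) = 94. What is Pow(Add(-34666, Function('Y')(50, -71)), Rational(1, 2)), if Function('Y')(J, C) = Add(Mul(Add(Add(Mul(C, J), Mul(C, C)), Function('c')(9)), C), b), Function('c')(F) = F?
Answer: Mul(Rational(1, 3), I, Pow(1269366, Rational(1, 2))) ≈ Mul(375.55, I)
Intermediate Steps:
b = Rational(376, 3) (b = Mul(Rational(4, 3), 94) = Rational(376, 3) ≈ 125.33)
Function('Y')(J, C) = Add(Rational(376, 3), Mul(C, Add(9, Pow(C, 2), Mul(C, J)))) (Function('Y')(J, C) = Add(Mul(Add(Add(Mul(C, J), Mul(C, C)), 9), C), Rational(376, 3)) = Add(Mul(Add(Add(Mul(C, J), Pow(C, 2)), 9), C), Rational(376, 3)) = Add(Mul(Add(Add(Pow(C, 2), Mul(C, J)), 9), C), Rational(376, 3)) = Add(Mul(Add(9, Pow(C, 2), Mul(C, J)), C), Rational(376, 3)) = Add(Mul(C, Add(9, Pow(C, 2), Mul(C, J))), Rational(376, 3)) = Add(Rational(376, 3), Mul(C, Add(9, Pow(C, 2), Mul(C, J)))))
Pow(Add(-34666, Function('Y')(50, -71)), Rational(1, 2)) = Pow(Add(-34666, Add(Rational(376, 3), Pow(-71, 3), Mul(9, -71), Mul(50, Pow(-71, 2)))), Rational(1, 2)) = Pow(Add(-34666, Add(Rational(376, 3), -357911, -639, Mul(50, 5041))), Rational(1, 2)) = Pow(Add(-34666, Add(Rational(376, 3), -357911, -639, 252050)), Rational(1, 2)) = Pow(Add(-34666, Rational(-319124, 3)), Rational(1, 2)) = Pow(Rational(-423122, 3), Rational(1, 2)) = Mul(Rational(1, 3), I, Pow(1269366, Rational(1, 2)))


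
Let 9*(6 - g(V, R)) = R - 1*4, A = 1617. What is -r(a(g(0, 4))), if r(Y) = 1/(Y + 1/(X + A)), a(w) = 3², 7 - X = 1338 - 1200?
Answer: -1486/13375 ≈ -0.11110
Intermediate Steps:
X = -131 (X = 7 - (1338 - 1200) = 7 - 1*138 = 7 - 138 = -131)
g(V, R) = 58/9 - R/9 (g(V, R) = 6 - (R - 1*4)/9 = 6 - (R - 4)/9 = 6 - (-4 + R)/9 = 6 + (4/9 - R/9) = 58/9 - R/9)
a(w) = 9
r(Y) = 1/(1/1486 + Y) (r(Y) = 1/(Y + 1/(-131 + 1617)) = 1/(Y + 1/1486) = 1/(1/1486 + Y))
-r(a(g(0, 4))) = -1486/(1 + 1486*9) = -1486/(1 + 13374) = -1486/13375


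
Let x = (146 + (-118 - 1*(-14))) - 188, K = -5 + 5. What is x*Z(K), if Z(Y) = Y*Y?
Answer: 0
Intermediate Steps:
K = 0
Z(Y) = Y²
x = -146 (x = (146 + (-118 + 14)) - 188 = (146 - 104) - 188 = 42 - 188 = -146)
x*Z(K) = -146*0² = -146*0 = 0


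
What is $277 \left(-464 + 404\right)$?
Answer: $-16620$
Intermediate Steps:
$277 \left(-464 + 404\right) = 277 \left(-60\right) = -16620$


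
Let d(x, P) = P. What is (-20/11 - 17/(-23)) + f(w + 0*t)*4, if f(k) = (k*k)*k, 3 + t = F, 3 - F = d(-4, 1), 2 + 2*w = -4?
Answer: -27597/253 ≈ -109.08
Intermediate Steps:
w = -3 (w = -1 + (½)*(-4) = -1 - 2 = -3)
F = 2 (F = 3 - 1*1 = 3 - 1 = 2)
t = -1 (t = -3 + 2 = -1)
f(k) = k³ (f(k) = k²*k = k³)
(-20/11 - 17/(-23)) + f(w + 0*t)*4 = (-20/11 - 17/(-23)) + (-3 + 0*(-1))³*4 = (-20*1/11 - 17*(-1/23)) + (-3 + 0)³*4 = (-20/11 + 17/23) + (-3)³*4 = -273/253 - 27*4 = -273/253 - 108 = -27597/253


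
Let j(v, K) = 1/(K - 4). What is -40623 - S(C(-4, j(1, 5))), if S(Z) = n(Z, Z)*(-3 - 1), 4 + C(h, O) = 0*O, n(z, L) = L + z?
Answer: -40655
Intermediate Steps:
j(v, K) = 1/(-4 + K)
C(h, O) = -4 (C(h, O) = -4 + 0*O = -4 + 0 = -4)
S(Z) = -8*Z (S(Z) = (Z + Z)*(-3 - 1) = (2*Z)*(-4) = -8*Z)
-40623 - S(C(-4, j(1, 5))) = -40623 - (-8)*(-4) = -40623 - 1*32 = -40623 - 32 = -40655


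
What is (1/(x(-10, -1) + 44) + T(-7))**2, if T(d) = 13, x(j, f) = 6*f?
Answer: 245025/1444 ≈ 169.68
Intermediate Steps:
(1/(x(-10, -1) + 44) + T(-7))**2 = (1/(6*(-1) + 44) + 13)**2 = (1/(-6 + 44) + 13)**2 = (1/38 + 13)**2 = (495/38)**2 = 245025/1444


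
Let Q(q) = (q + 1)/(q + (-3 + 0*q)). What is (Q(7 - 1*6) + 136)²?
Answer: 18225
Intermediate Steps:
Q(q) = (1 + q)/(-3 + q) (Q(q) = (1 + q)/(q + (-3 + 0)) = (1 + q)/(q - 3) = (1 + q)/(-3 + q))
(Q(7 - 1*6) + 136)² = ((1 + (7 - 1*6))/(-3 + (7 - 1*6)) + 136)² = ((1 + (7 - 6))/(-3 + (7 - 6)) + 136)² = ((1 + 1)/(-3 + 1) + 136)² = (2/(-2) + 136)² = (-½*2 + 136)² = (-1 + 136)² = 135² = 18225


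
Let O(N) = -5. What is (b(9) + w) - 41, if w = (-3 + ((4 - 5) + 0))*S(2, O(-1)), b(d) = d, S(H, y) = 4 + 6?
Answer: -72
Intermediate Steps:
S(H, y) = 10
w = -40 (w = (-3 + ((4 - 5) + 0))*10 = (-3 + (-1 + 0))*10 = (-3 - 1)*10 = -4*10 = -40)
(b(9) + w) - 41 = (9 - 40) - 41 = -31 - 41 = -72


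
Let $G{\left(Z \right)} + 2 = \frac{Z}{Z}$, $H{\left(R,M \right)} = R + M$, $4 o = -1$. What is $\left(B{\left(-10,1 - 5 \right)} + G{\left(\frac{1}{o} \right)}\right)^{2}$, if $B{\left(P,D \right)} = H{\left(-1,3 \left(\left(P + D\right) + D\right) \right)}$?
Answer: $3136$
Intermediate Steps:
$o = - \frac{1}{4}$ ($o = \frac{1}{4} \left(-1\right) = - \frac{1}{4} \approx -0.25$)
$H{\left(R,M \right)} = M + R$
$B{\left(P,D \right)} = -1 + 3 P + 6 D$ ($B{\left(P,D \right)} = 3 \left(\left(P + D\right) + D\right) - 1 = 3 \left(\left(D + P\right) + D\right) - 1 = 3 \left(P + 2 D\right) - 1 = \left(3 P + 6 D\right) - 1 = -1 + 3 P + 6 D$)
$G{\left(Z \right)} = -1$ ($G{\left(Z \right)} = -2 + \frac{Z}{Z} = -2 + 1 = -1$)
$\left(B{\left(-10,1 - 5 \right)} + G{\left(\frac{1}{o} \right)}\right)^{2} = \left(\left(-1 + 3 \left(-10\right) + 6 \left(1 - 5\right)\right) - 1\right)^{2} = \left(\left(-1 - 30 + 6 \left(-4\right)\right) - 1\right)^{2} = \left(\left(-1 - 30 - 24\right) - 1\right)^{2} = \left(-55 - 1\right)^{2} = \left(-56\right)^{2} = 3136$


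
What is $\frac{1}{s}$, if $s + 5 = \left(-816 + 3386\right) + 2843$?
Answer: $\frac{1}{5408} \approx 0.00018491$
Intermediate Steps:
$s = 5408$ ($s = -5 + \left(\left(-816 + 3386\right) + 2843\right) = -5 + \left(2570 + 2843\right) = -5 + 5413 = 5408$)
$\frac{1}{s} = \frac{1}{5408}$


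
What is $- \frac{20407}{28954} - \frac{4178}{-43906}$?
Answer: $- \frac{387509965}{635627162} \approx -0.60965$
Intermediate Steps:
$- \frac{20407}{28954} - \frac{4178}{-43906} = \left(-20407\right) \frac{1}{28954} - - \frac{2089}{21953} = - \frac{20407}{28954} + \frac{2089}{21953} = - \frac{387509965}{635627162}$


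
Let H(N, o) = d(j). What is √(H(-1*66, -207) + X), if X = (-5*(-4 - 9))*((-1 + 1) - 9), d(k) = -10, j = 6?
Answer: I*√595 ≈ 24.393*I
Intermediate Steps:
H(N, o) = -10
X = -585 (X = (-5*(-13))*(0 - 9) = 65*(-9) = -585)
√(H(-1*66, -207) + X) = √(-10 - 585) = √(-595) = I*√595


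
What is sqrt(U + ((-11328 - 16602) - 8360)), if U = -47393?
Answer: I*sqrt(83683) ≈ 289.28*I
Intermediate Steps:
sqrt(U + ((-11328 - 16602) - 8360)) = sqrt(-47393 + ((-11328 - 16602) - 8360)) = sqrt(-47393 + (-27930 - 8360)) = sqrt(-47393 - 36290) = sqrt(-83683) = I*sqrt(83683)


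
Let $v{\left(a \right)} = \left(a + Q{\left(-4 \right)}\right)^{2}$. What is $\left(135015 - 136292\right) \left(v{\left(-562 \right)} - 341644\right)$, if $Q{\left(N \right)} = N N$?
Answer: $55585256$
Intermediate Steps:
$Q{\left(N \right)} = N^{2}$
$v{\left(a \right)} = \left(16 + a\right)^{2}$ ($v{\left(a \right)} = \left(a + \left(-4\right)^{2}\right)^{2} = \left(a + 16\right)^{2} = \left(16 + a\right)^{2}$)
$\left(135015 - 136292\right) \left(v{\left(-562 \right)} - 341644\right) = \left(135015 - 136292\right) \left(\left(16 - 562\right)^{2} - 341644\right) = - 1277 \left(\left(-546\right)^{2} - 341644\right) = - 1277 \left(298116 - 341644\right) = \left(-1277\right) \left(-43528\right) = 55585256$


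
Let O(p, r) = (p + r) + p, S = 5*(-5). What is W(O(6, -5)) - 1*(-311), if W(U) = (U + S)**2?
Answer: 635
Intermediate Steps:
S = -25
O(p, r) = r + 2*p
W(U) = (-25 + U)**2 (W(U) = (U - 25)**2 = (-25 + U)**2)
W(O(6, -5)) - 1*(-311) = (-25 + (-5 + 2*6))**2 - 1*(-311) = (-25 + (-5 + 12))**2 + 311 = (-25 + 7)**2 + 311 = (-18)**2 + 311 = 324 + 311 = 635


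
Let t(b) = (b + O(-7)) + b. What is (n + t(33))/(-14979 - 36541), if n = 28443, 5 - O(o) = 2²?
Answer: -2851/5152 ≈ -0.55338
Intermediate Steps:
O(o) = 1 (O(o) = 5 - 1*2² = 5 - 1*4 = 5 - 4 = 1)
t(b) = 1 + 2*b (t(b) = (b + 1) + b = (1 + b) + b = 1 + 2*b)
(n + t(33))/(-14979 - 36541) = (28443 + (1 + 2*33))/(-14979 - 36541) = (28443 + (1 + 66))/(-51520) = (28443 + 67)*(-1/51520) = 28510*(-1/51520) = -2851/5152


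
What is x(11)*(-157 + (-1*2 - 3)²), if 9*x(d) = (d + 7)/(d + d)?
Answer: -12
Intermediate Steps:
x(d) = (7 + d)/(18*d) (x(d) = ((d + 7)/(d + d))/9 = ((7 + d)/((2*d)))/9 = ((7 + d)*(1/(2*d)))/9 = ((7 + d)/(2*d))/9 = (7 + d)/(18*d))
x(11)*(-157 + (-1*2 - 3)²) = ((1/18)*(7 + 11)/11)*(-157 + (-1*2 - 3)²) = ((1/18)*(1/11)*18)*(-157 + (-2 - 3)²) = (-157 + (-5)²)/11 = (-157 + 25)/11 = (1/11)*(-132) = -12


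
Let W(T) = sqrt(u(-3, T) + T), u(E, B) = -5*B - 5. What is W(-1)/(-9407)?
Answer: -I/9407 ≈ -0.0001063*I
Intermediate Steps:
u(E, B) = -5 - 5*B
W(T) = sqrt(-5 - 4*T) (W(T) = sqrt((-5 - 5*T) + T) = sqrt(-5 - 4*T))
W(-1)/(-9407) = sqrt(-5 - 4*(-1))/(-9407) = sqrt(-5 + 4)*(-1/9407) = sqrt(-1)*(-1/9407) = I*(-1/9407) = -I/9407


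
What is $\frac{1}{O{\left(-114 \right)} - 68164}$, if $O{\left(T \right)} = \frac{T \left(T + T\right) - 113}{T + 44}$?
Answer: $- \frac{10}{685337} \approx -1.4591 \cdot 10^{-5}$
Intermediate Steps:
$O{\left(T \right)} = \frac{-113 + 2 T^{2}}{44 + T}$ ($O{\left(T \right)} = \frac{T 2 T - 113}{44 + T} = \frac{2 T^{2} - 113}{44 + T} = \frac{-113 + 2 T^{2}}{44 + T}$)
$\frac{1}{O{\left(-114 \right)} - 68164} = \frac{1}{\frac{-113 + 2 \left(-114\right)^{2}}{44 - 114} - 68164} = \frac{1}{\frac{-113 + 2 \cdot 12996}{-70} - 68164} = \frac{1}{- \frac{-113 + 25992}{70} - 68164} = \frac{1}{\left(- \frac{1}{70}\right) 25879 - 68164} = \frac{1}{- \frac{3697}{10} - 68164} = \frac{1}{- \frac{685337}{10}} = - \frac{10}{685337}$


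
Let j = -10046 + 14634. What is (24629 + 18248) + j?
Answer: 47465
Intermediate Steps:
j = 4588
(24629 + 18248) + j = (24629 + 18248) + 4588 = 42877 + 4588 = 47465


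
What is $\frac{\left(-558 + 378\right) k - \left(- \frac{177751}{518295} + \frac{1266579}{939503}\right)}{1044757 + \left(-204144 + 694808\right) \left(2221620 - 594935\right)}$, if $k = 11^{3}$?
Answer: $- \frac{8973961889174104}{29896480404635936101065} \approx -3.0017 \cdot 10^{-7}$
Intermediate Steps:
$k = 1331$
$\frac{\left(-558 + 378\right) k - \left(- \frac{177751}{518295} + \frac{1266579}{939503}\right)}{1044757 + \left(-204144 + 694808\right) \left(2221620 - 594935\right)} = \frac{\left(-558 + 378\right) 1331 - \left(- \frac{177751}{518295} + \frac{1266579}{939503}\right)}{1044757 + \left(-204144 + 694808\right) \left(2221620 - 594935\right)} = \frac{\left(-180\right) 1331 - \frac{489463965052}{486939707385}}{1044757 + 490664 \cdot 1626685} = \frac{-239580 + \left(\frac{177751}{518295} - \frac{1266579}{939503}\right)}{1044757 + 798155768840} = \frac{-239580 - \frac{489463965052}{486939707385}}{798156813597} = \left(- \frac{116661504559263352}{486939707385}\right) \frac{1}{798156813597} = - \frac{8973961889174104}{29896480404635936101065}$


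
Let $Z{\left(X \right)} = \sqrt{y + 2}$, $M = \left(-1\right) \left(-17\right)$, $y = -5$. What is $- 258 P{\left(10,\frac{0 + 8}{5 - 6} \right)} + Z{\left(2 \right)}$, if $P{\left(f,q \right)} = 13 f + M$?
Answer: $-37926 + i \sqrt{3} \approx -37926.0 + 1.732 i$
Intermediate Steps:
$M = 17$
$Z{\left(X \right)} = i \sqrt{3}$ ($Z{\left(X \right)} = \sqrt{-5 + 2} = \sqrt{-3} = i \sqrt{3}$)
$P{\left(f,q \right)} = 17 + 13 f$ ($P{\left(f,q \right)} = 13 f + 17 = 17 + 13 f$)
$- 258 P{\left(10,\frac{0 + 8}{5 - 6} \right)} + Z{\left(2 \right)} = - 258 \left(17 + 13 \cdot 10\right) + i \sqrt{3} = - 258 \left(17 + 130\right) + i \sqrt{3} = \left(-258\right) 147 + i \sqrt{3} = -37926 + i \sqrt{3}$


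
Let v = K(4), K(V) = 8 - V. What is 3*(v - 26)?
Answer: -66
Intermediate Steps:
v = 4 (v = 8 - 1*4 = 8 - 4 = 4)
3*(v - 26) = 3*(4 - 26) = 3*(-22) = -66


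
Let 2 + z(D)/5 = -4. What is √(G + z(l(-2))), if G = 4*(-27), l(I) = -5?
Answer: I*√138 ≈ 11.747*I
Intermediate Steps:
G = -108
z(D) = -30 (z(D) = -10 + 5*(-4) = -10 - 20 = -30)
√(G + z(l(-2))) = √(-108 - 30) = √(-138) = I*√138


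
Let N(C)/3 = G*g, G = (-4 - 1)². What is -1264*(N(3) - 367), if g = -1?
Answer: 558688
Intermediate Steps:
G = 25 (G = (-5)² = 25)
N(C) = -75 (N(C) = 3*(25*(-1)) = 3*(-25) = -75)
-1264*(N(3) - 367) = -1264*(-75 - 367) = -1264*(-442) = 558688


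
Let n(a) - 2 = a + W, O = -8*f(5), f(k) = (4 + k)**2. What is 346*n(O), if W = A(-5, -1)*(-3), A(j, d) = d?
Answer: -222478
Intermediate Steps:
O = -648 (O = -8*(4 + 5)**2 = -8*9**2 = -8*81 = -648)
W = 3 (W = -1*(-3) = 3)
n(a) = 5 + a (n(a) = 2 + (a + 3) = 2 + (3 + a) = 5 + a)
346*n(O) = 346*(5 - 648) = 346*(-643) = -222478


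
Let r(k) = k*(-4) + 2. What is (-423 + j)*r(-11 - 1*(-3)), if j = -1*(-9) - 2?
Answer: -14144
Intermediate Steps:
r(k) = 2 - 4*k (r(k) = -4*k + 2 = 2 - 4*k)
j = 7 (j = 9 - 2 = 7)
(-423 + j)*r(-11 - 1*(-3)) = (-423 + 7)*(2 - 4*(-11 - 1*(-3))) = -416*(2 - 4*(-11 + 3)) = -416*(2 - 4*(-8)) = -416*(2 + 32) = -416*34 = -14144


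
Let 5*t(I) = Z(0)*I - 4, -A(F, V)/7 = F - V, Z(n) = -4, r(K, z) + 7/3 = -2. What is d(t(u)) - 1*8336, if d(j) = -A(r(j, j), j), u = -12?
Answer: -126419/15 ≈ -8427.9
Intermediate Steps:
r(K, z) = -13/3 (r(K, z) = -7/3 - 2 = -13/3)
A(F, V) = -7*F + 7*V (A(F, V) = -7*(F - V) = -7*F + 7*V)
t(I) = -⅘ - 4*I/5 (t(I) = (-4*I - 4)/5 = (-4 - 4*I)/5 = -⅘ - 4*I/5)
d(j) = -91/3 - 7*j (d(j) = -(-7*(-13/3) + 7*j) = -(91/3 + 7*j) = -91/3 - 7*j)
d(t(u)) - 1*8336 = (-91/3 - 7*(-⅘ - ⅘*(-12))) - 1*8336 = (-91/3 - 7*(-⅘ + 48/5)) - 8336 = (-91/3 - 7*44/5) - 8336 = (-91/3 - 308/5) - 8336 = -1379/15 - 8336 = -126419/15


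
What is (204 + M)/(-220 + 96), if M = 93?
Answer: -297/124 ≈ -2.3952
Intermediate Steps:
(204 + M)/(-220 + 96) = (204 + 93)/(-220 + 96) = 297/(-124) = 297*(-1/124) = -297/124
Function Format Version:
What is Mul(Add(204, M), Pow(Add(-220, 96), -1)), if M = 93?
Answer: Rational(-297, 124) ≈ -2.3952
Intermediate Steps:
Mul(Add(204, M), Pow(Add(-220, 96), -1)) = Mul(Add(204, 93), Pow(Add(-220, 96), -1)) = Mul(297, Pow(-124, -1)) = Mul(297, Rational(-1, 124)) = Rational(-297, 124)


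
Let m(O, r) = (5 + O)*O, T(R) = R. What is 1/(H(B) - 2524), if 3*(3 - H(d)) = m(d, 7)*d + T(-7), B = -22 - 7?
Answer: 3/12628 ≈ 0.00023757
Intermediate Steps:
m(O, r) = O*(5 + O)
B = -29
H(d) = 16/3 - d**2*(5 + d)/3 (H(d) = 3 - ((d*(5 + d))*d - 7)/3 = 3 - (d**2*(5 + d) - 7)/3 = 3 - (-7 + d**2*(5 + d))/3 = 3 + (7/3 - d**2*(5 + d)/3) = 16/3 - d**2*(5 + d)/3)
1/(H(B) - 2524) = 1/((16/3 - 1/3*(-29)**2*(5 - 29)) - 2524) = 1/((16/3 - 1/3*841*(-24)) - 2524) = 1/((16/3 + 6728) - 2524) = 1/(20200/3 - 2524) = 1/(12628/3) = 3/12628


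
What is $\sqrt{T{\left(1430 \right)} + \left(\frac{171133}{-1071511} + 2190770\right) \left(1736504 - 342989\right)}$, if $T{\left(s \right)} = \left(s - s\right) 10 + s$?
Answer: $\frac{\sqrt{3505110139878892277535635}}{1071511} \approx 1.7472 \cdot 10^{6}$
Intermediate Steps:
$T{\left(s \right)} = s$ ($T{\left(s \right)} = 0 \cdot 10 + s = 0 + s = s$)
$\sqrt{T{\left(1430 \right)} + \left(\frac{171133}{-1071511} + 2190770\right) \left(1736504 - 342989\right)} = \sqrt{1430 + \left(\frac{171133}{-1071511} + 2190770\right) \left(1736504 - 342989\right)} = \sqrt{1430 + \left(171133 \left(- \frac{1}{1071511}\right) + 2190770\right) 1393515} = \sqrt{1430 + \left(- \frac{171133}{1071511} + 2190770\right) 1393515} = \sqrt{1430 + \frac{2347433982337}{1071511} \cdot 1393515} = \sqrt{1430 + \frac{3271184465896344555}{1071511}} = \sqrt{\frac{3271184467428605285}{1071511}} = \frac{\sqrt{3505110139878892277535635}}{1071511}$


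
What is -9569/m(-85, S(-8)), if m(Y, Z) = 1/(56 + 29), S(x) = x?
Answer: -813365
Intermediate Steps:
m(Y, Z) = 1/85
-9569/m(-85, S(-8)) = -9569/1/85 = -9569*85 = -813365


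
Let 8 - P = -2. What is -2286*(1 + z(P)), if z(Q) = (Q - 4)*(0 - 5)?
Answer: 66294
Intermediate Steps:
P = 10 (P = 8 - 1*(-2) = 8 + 2 = 10)
z(Q) = 20 - 5*Q (z(Q) = (-4 + Q)*(-5) = 20 - 5*Q)
-2286*(1 + z(P)) = -2286*(1 + (20 - 5*10)) = -2286*(1 + (20 - 50)) = -2286*(1 - 30) = -2286*(-29) = -381*(-174) = 66294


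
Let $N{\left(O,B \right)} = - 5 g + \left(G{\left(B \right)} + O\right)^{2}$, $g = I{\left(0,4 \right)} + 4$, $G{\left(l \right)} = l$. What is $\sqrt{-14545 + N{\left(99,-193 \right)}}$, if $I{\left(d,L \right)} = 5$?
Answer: $i \sqrt{5754} \approx 75.855 i$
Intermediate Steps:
$g = 9$ ($g = 5 + 4 = 9$)
$N{\left(O,B \right)} = -45 + \left(B + O\right)^{2}$ ($N{\left(O,B \right)} = \left(-5\right) 9 + \left(B + O\right)^{2} = -45 + \left(B + O\right)^{2}$)
$\sqrt{-14545 + N{\left(99,-193 \right)}} = \sqrt{-14545 - \left(45 - \left(-193 + 99\right)^{2}\right)} = \sqrt{-14545 - \left(45 - \left(-94\right)^{2}\right)} = \sqrt{-14545 + \left(-45 + 8836\right)} = \sqrt{-14545 + 8791} = \sqrt{-5754} = i \sqrt{5754}$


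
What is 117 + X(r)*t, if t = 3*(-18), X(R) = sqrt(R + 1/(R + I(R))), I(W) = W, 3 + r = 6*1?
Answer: 117 - 9*sqrt(114) ≈ 20.906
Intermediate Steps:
r = 3 (r = -3 + 6*1 = -3 + 6 = 3)
X(R) = sqrt(R + 1/(2*R)) (X(R) = sqrt(R + 1/(R + R)) = sqrt(R + 1/(2*R)))
t = -54
117 + X(r)*t = 117 + (sqrt(2/3 + 4*3)/2)*(-54) = 117 + (sqrt(2*(1/3) + 12)/2)*(-54) = 117 + (sqrt(2/3 + 12)/2)*(-54) = 117 + (sqrt(38/3)/2)*(-54) = 117 + ((sqrt(114)/3)/2)*(-54) = 117 + (sqrt(114)/6)*(-54) = 117 - 9*sqrt(114)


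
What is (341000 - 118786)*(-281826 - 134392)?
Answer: -92489466652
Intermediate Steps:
(341000 - 118786)*(-281826 - 134392) = 222214*(-416218) = -92489466652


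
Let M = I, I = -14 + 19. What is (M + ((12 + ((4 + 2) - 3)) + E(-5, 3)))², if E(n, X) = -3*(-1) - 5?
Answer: 324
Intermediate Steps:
E(n, X) = -2 (E(n, X) = 3 - 5 = -2)
I = 5
M = 5
(M + ((12 + ((4 + 2) - 3)) + E(-5, 3)))² = (5 + ((12 + ((4 + 2) - 3)) - 2))² = (5 + ((12 + (6 - 3)) - 2))² = (5 + ((12 + 3) - 2))² = (5 + (15 - 2))² = (5 + 13)² = 18² = 324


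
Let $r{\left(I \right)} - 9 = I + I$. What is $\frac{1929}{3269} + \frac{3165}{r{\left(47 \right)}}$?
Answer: $\frac{10545072}{336707} \approx 31.318$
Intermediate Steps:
$r{\left(I \right)} = 9 + 2 I$ ($r{\left(I \right)} = 9 + \left(I + I\right) = 9 + 2 I$)
$\frac{1929}{3269} + \frac{3165}{r{\left(47 \right)}} = \frac{1929}{3269} + \frac{3165}{9 + 2 \cdot 47} = 1929 \cdot \frac{1}{3269} + \frac{3165}{9 + 94} = \frac{1929}{3269} + \frac{3165}{103} = \frac{10545072}{336707}$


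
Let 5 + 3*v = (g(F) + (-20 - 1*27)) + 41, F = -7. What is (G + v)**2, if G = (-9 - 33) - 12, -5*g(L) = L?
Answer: 81796/25 ≈ 3271.8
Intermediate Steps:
g(L) = -L/5
G = -54 (G = -42 - 12 = -54)
v = -16/5 (v = -5/3 + ((-1/5*(-7) + (-20 - 1*27)) + 41)/3 = -5/3 + ((7/5 + (-20 - 27)) + 41)/3 = -5/3 + ((7/5 - 47) + 41)/3 = -5/3 + (-228/5 + 41)/3 = -5/3 + (1/3)*(-23/5) = -5/3 - 23/15 = -16/5 ≈ -3.2000)
(G + v)**2 = (-54 - 16/5)**2 = (-286/5)**2 = 81796/25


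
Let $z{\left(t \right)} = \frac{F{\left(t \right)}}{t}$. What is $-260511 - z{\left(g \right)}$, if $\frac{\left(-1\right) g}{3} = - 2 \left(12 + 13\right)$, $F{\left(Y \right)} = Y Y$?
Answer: $-260661$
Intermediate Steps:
$F{\left(Y \right)} = Y^{2}$
$g = 150$ ($g = - 3 \left(- 2 \left(12 + 13\right)\right) = - 3 \left(\left(-2\right) 25\right) = \left(-3\right) \left(-50\right) = 150$)
$z{\left(t \right)} = t$ ($z{\left(t \right)} = \frac{t^{2}}{t} = t$)
$-260511 - z{\left(g \right)} = -260511 - 150 = -260661$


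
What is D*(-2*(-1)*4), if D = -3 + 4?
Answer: 8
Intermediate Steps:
D = 1
D*(-2*(-1)*4) = 1*(-2*(-1)*4) = 1*(2*4) = 1*8 = 8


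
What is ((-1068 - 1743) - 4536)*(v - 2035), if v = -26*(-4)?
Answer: 14187057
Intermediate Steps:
v = 104
((-1068 - 1743) - 4536)*(v - 2035) = ((-1068 - 1743) - 4536)*(104 - 2035) = (-2811 - 4536)*(-1931) = -7347*(-1931) = 14187057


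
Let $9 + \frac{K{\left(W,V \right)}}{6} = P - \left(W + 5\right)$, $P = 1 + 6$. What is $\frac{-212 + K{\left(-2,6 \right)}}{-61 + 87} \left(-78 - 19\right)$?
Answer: $\frac{11737}{13} \approx 902.85$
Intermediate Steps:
$P = 7$
$K{\left(W,V \right)} = -42 - 6 W$ ($K{\left(W,V \right)} = -54 + 6 \left(7 - \left(W + 5\right)\right) = -54 + 6 \left(7 - \left(5 + W\right)\right) = -54 + 6 \left(2 - W\right) = -54 - \left(-12 + 6 W\right) = -42 - 6 W$)
$\frac{-212 + K{\left(-2,6 \right)}}{-61 + 87} \left(-78 - 19\right) = \frac{-212 - 30}{-61 + 87} \left(-78 - 19\right) = \frac{-212 + \left(-42 + 12\right)}{26} \left(-97\right) = \left(-212 - 30\right) \frac{1}{26} \left(-97\right) = \left(-242\right) \frac{1}{26} \left(-97\right) = \left(- \frac{121}{13}\right) \left(-97\right) = \frac{11737}{13}$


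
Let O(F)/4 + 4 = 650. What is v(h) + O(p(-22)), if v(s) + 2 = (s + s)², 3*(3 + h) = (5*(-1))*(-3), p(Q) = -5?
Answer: 2598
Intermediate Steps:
h = 2 (h = -3 + ((5*(-1))*(-3))/3 = -3 + (-5*(-3))/3 = -3 + (⅓)*15 = -3 + 5 = 2)
O(F) = 2584 (O(F) = -16 + 4*650 = -16 + 2600 = 2584)
v(s) = -2 + 4*s² (v(s) = -2 + (s + s)² = -2 + (2*s)² = -2 + 4*s²)
v(h) + O(p(-22)) = (-2 + 4*2²) + 2584 = (-2 + 4*4) + 2584 = (-2 + 16) + 2584 = 14 + 2584 = 2598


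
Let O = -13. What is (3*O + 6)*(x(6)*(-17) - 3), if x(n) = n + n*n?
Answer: 23661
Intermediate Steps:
x(n) = n + n**2
(3*O + 6)*(x(6)*(-17) - 3) = (3*(-13) + 6)*((6*(1 + 6))*(-17) - 3) = (-39 + 6)*((6*7)*(-17) - 3) = -33*(42*(-17) - 3) = -33*(-714 - 3) = -33*(-717) = 23661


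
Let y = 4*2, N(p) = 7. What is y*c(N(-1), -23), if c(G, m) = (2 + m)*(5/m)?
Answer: 840/23 ≈ 36.522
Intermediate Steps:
c(G, m) = 5*(2 + m)/m
y = 8
y*c(N(-1), -23) = 8*(5 + 10/(-23)) = 8*(5 + 10*(-1/23)) = 8*(5 - 10/23) = 8*(105/23) = 840/23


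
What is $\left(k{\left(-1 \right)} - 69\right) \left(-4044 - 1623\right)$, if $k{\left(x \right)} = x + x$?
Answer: $402357$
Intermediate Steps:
$k{\left(x \right)} = 2 x$
$\left(k{\left(-1 \right)} - 69\right) \left(-4044 - 1623\right) = \left(2 \left(-1\right) - 69\right) \left(-4044 - 1623\right) = \left(-2 - 69\right) \left(-5667\right) = \left(-71\right) \left(-5667\right) = 402357$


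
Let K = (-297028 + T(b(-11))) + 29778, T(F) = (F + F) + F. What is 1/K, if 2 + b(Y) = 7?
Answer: -1/267235 ≈ -3.7420e-6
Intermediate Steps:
b(Y) = 5 (b(Y) = -2 + 7 = 5)
T(F) = 3*F (T(F) = 2*F + F = 3*F)
K = -267235 (K = (-297028 + 3*5) + 29778 = (-297028 + 15) + 29778 = -297013 + 29778 = -267235)
1/K = 1/(-267235) = -1/267235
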